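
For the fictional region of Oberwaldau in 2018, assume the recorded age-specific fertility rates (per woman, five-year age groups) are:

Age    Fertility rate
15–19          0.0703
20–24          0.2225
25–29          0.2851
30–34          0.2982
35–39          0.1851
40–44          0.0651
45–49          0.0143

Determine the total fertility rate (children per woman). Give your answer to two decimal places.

5.70

Sum of ASFRs = 0.0703 + 0.2225 + 0.2851 + 0.2982 + 0.1851 + 0.0651 + 0.0143 = 1.1406
TFR = 5 × 1.1406 = 5.703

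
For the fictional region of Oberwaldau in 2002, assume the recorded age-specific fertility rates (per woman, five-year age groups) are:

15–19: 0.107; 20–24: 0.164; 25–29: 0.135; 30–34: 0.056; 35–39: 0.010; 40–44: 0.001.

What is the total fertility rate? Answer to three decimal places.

2.365

Sum of ASFRs = 0.107 + 0.164 + 0.135 + 0.056 + 0.010 + 0.001 = 0.473
TFR = 5 × 0.473 = 2.365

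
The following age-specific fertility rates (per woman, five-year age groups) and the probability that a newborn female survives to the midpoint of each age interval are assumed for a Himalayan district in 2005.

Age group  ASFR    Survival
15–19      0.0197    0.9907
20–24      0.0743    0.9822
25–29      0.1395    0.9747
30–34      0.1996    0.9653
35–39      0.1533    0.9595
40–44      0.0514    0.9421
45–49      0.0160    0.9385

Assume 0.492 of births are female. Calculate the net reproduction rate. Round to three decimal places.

Proportion female at birth = 0.492.
Per-age-group product (5 × ASFR × survival probability):
  15–19: 5 × 0.0197 × 0.9907 = 0.09758
  20–24: 5 × 0.0743 × 0.9822 = 0.36489
  25–29: 5 × 0.1395 × 0.9747 = 0.67985
  30–34: 5 × 0.1996 × 0.9653 = 0.96337
  35–39: 5 × 0.1533 × 0.9595 = 0.73546
  40–44: 5 × 0.0514 × 0.9421 = 0.24212
  45–49: 5 × 0.0160 × 0.9385 = 0.07508
Sum = 3.15835
NRR = 0.492 × 3.15835 = 1.55391

1.554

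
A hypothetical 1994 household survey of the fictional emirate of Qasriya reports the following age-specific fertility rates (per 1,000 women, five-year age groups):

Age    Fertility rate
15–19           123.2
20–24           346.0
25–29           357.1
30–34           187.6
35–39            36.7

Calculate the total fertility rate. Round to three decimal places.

5.253

Sum of ASFRs = 123.2 + 346.0 + 357.1 + 187.6 + 36.7 = 1050.6
TFR = 5 × 1050.6 / 1000 = 5.253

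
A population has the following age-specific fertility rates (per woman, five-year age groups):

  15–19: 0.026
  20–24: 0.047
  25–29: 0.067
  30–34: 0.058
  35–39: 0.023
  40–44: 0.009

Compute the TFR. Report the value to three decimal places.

1.150

Sum of ASFRs = 0.026 + 0.047 + 0.067 + 0.058 + 0.023 + 0.009 = 0.230
TFR = 5 × 0.230 = 1.15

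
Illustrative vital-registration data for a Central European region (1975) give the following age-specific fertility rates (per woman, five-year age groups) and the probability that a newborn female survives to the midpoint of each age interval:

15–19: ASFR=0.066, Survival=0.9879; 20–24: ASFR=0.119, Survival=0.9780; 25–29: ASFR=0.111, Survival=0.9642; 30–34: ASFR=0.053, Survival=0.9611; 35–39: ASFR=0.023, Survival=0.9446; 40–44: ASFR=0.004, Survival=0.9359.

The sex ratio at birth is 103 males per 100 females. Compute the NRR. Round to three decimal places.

Proportion female at birth = 100 / (100 + 103) = 0.49261.
Weighting each age-specific rate by interval width and survival:
  15–19: 5 × 0.066 × 0.9879 = 0.32601
  20–24: 5 × 0.119 × 0.9780 = 0.58191
  25–29: 5 × 0.111 × 0.9642 = 0.53513
  30–34: 5 × 0.053 × 0.9611 = 0.25469
  35–39: 5 × 0.023 × 0.9446 = 0.10863
  40–44: 5 × 0.004 × 0.9359 = 0.01872
Sum = 1.82509
NRR = 0.49261 × 1.82509 = 0.89906

0.899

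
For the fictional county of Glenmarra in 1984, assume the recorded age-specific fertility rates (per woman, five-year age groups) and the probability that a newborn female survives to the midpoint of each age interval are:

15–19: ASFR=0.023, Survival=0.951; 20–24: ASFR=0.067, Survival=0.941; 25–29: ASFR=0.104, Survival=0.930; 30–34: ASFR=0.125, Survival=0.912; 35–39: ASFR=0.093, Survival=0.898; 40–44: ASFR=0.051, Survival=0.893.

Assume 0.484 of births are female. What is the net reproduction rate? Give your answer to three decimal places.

Proportion female at birth = 0.484.
Per-age-group product (5 × ASFR × survival probability):
  15–19: 5 × 0.023 × 0.951 = 0.10937
  20–24: 5 × 0.067 × 0.941 = 0.31524
  25–29: 5 × 0.104 × 0.930 = 0.48360
  30–34: 5 × 0.125 × 0.912 = 0.57000
  35–39: 5 × 0.093 × 0.898 = 0.41757
  40–44: 5 × 0.051 × 0.893 = 0.22772
Sum = 2.12350
NRR = 0.484 × 2.12350 = 1.02777
With NRR above 1 the population is above replacement fertility.

1.028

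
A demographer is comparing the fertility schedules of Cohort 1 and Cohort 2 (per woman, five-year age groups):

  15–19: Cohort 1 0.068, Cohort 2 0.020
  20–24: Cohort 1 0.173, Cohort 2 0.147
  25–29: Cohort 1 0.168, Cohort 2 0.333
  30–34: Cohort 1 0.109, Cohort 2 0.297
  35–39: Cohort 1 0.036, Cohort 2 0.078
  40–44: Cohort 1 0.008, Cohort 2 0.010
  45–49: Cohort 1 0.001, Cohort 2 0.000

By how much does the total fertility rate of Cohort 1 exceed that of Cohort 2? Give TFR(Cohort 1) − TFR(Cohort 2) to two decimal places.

Cohort 1:
  Sum of ASFRs = 0.068 + 0.173 + 0.168 + 0.109 + 0.036 + 0.008 + 0.001 = 0.563
  TFR = 5 × 0.563 = 2.815
Cohort 2:
  Sum of ASFRs = 0.020 + 0.147 + 0.333 + 0.297 + 0.078 + 0.010 + 0.000 = 0.885
  TFR = 5 × 0.885 = 4.425
Difference = 2.815 − 4.425 = -1.61

-1.61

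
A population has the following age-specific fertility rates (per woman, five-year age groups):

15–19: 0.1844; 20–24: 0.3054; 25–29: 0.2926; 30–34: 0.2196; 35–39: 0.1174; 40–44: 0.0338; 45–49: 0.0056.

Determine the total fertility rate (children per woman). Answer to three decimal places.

Sum of ASFRs = 0.1844 + 0.3054 + 0.2926 + 0.2196 + 0.1174 + 0.0338 + 0.0056 = 1.1588
TFR = 5 × 1.1588 = 5.794

5.794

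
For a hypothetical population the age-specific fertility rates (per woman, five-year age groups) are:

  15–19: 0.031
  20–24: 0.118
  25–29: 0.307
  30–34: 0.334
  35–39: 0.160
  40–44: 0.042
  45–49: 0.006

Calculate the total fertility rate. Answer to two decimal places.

Sum of ASFRs = 0.031 + 0.118 + 0.307 + 0.334 + 0.160 + 0.042 + 0.006 = 0.998
TFR = 5 × 0.998 = 4.99

4.99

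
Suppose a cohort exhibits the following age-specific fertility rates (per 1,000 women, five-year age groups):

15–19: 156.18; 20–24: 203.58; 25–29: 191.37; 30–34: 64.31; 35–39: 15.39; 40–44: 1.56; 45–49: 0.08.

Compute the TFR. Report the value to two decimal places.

Sum of ASFRs = 156.18 + 203.58 + 191.37 + 64.31 + 15.39 + 1.56 + 0.08 = 632.47
TFR = 5 × 632.47 / 1000 = 3.16235

3.16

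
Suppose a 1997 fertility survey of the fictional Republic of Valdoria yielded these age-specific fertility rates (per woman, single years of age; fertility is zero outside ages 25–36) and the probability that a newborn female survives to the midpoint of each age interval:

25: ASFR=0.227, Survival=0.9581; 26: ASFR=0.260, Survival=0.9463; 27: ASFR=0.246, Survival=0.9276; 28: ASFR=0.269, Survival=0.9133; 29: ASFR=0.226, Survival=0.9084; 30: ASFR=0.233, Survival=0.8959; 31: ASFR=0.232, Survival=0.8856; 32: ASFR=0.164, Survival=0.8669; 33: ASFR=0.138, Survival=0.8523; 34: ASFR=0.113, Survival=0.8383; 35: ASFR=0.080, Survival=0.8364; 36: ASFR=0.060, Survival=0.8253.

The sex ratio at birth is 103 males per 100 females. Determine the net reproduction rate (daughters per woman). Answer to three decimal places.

Proportion female at birth = 100 / (100 + 103) = 0.49261.
Per-age-group product (1 × ASFR × survival probability):
  25: 1 × 0.227 × 0.9581 = 0.21749
  26: 1 × 0.260 × 0.9463 = 0.24604
  27: 1 × 0.246 × 0.9276 = 0.22819
  28: 1 × 0.269 × 0.9133 = 0.24568
  29: 1 × 0.226 × 0.9084 = 0.20530
  30: 1 × 0.233 × 0.8959 = 0.20874
  31: 1 × 0.232 × 0.8856 = 0.20546
  32: 1 × 0.164 × 0.8669 = 0.14217
  33: 1 × 0.138 × 0.8523 = 0.11762
  34: 1 × 0.113 × 0.8383 = 0.09473
  35: 1 × 0.080 × 0.8364 = 0.06691
  36: 1 × 0.060 × 0.8253 = 0.04952
Sum = 2.02785
NRR = 0.49261 × 2.02785 = 0.99894

0.999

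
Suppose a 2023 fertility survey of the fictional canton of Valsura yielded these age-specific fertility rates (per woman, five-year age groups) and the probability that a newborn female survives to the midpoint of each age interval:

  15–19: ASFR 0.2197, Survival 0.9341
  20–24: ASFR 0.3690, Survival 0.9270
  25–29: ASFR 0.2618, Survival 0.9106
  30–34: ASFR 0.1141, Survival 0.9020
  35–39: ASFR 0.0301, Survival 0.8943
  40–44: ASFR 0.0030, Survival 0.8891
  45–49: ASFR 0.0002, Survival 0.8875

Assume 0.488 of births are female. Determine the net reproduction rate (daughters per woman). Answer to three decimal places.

Proportion female at birth = 0.488.
Each age group contributes 5 × ASFR × survival:
  15–19: 5 × 0.2197 × 0.9341 = 1.02611
  20–24: 5 × 0.3690 × 0.9270 = 1.71032
  25–29: 5 × 0.2618 × 0.9106 = 1.19198
  30–34: 5 × 0.1141 × 0.9020 = 0.51459
  35–39: 5 × 0.0301 × 0.8943 = 0.13459
  40–44: 5 × 0.0030 × 0.8891 = 0.01334
  45–49: 5 × 0.0002 × 0.8875 = 0.00089
Sum = 4.59182
NRR = 0.488 × 4.59182 = 2.24081
NRR > 1, so each generation more than replaces itself.

2.241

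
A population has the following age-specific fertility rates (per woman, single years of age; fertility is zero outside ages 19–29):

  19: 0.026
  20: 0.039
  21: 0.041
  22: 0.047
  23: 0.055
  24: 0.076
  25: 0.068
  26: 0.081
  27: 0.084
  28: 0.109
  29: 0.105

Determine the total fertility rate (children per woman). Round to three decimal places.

Sum of ASFRs = 0.026 + 0.039 + 0.041 + 0.047 + 0.055 + 0.076 + 0.068 + 0.081 + 0.084 + 0.109 + 0.105 = 0.731
TFR = 0.731

0.731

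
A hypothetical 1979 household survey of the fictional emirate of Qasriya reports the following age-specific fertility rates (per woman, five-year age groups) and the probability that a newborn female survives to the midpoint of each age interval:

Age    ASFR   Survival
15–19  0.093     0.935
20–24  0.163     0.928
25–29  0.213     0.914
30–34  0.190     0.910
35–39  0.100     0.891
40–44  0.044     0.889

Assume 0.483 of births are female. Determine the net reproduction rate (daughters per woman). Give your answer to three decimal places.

1.773

Proportion female at birth = 0.483.
Survival-weighted fertility by age (5·fₓ·Sₓ):
  15–19: 5 × 0.093 × 0.935 = 0.43478
  20–24: 5 × 0.163 × 0.928 = 0.75632
  25–29: 5 × 0.213 × 0.914 = 0.97341
  30–34: 5 × 0.190 × 0.910 = 0.86450
  35–39: 5 × 0.100 × 0.891 = 0.44550
  40–44: 5 × 0.044 × 0.889 = 0.19558
Sum = 3.67009
NRR = 0.483 × 3.67009 = 1.77265
With NRR above 1 the population is above replacement fertility.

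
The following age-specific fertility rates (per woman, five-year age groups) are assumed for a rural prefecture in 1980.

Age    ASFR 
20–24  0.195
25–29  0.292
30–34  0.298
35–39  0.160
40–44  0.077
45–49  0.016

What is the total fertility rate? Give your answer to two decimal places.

Sum of ASFRs = 0.195 + 0.292 + 0.298 + 0.160 + 0.077 + 0.016 = 1.038
TFR = 5 × 1.038 = 5.19

5.19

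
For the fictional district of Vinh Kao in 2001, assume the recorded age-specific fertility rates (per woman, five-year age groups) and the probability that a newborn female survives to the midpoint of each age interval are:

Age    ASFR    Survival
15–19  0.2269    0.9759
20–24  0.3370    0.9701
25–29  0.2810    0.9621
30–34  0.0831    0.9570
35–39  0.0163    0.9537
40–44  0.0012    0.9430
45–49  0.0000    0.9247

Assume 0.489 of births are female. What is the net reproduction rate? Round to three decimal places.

2.237

Proportion female at birth = 0.489.
Per-age-group product (5 × ASFR × survival probability):
  15–19: 5 × 0.2269 × 0.9759 = 1.10716
  20–24: 5 × 0.3370 × 0.9701 = 1.63462
  25–29: 5 × 0.2810 × 0.9621 = 1.35175
  30–34: 5 × 0.0831 × 0.9570 = 0.39763
  35–39: 5 × 0.0163 × 0.9537 = 0.07773
  40–44: 5 × 0.0012 × 0.9430 = 0.00566
  45–49: 5 × 0.0000 × 0.9247 = 0.00000
Sum = 4.57455
NRR = 0.489 × 4.57455 = 2.23695
NRR > 1, so each generation more than replaces itself.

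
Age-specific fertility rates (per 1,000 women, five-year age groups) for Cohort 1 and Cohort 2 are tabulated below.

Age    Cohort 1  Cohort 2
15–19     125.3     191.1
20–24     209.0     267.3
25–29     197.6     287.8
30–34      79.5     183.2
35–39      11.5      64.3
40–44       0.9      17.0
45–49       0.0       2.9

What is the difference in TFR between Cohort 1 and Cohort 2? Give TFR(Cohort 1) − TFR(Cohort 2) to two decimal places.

-1.95

Cohort 1:
  Sum of ASFRs = 125.3 + 209.0 + 197.6 + 79.5 + 11.5 + 0.9 + 0.0 = 623.8
  TFR = 5 × 623.8 / 1000 = 3.119
Cohort 2:
  Sum of ASFRs = 191.1 + 267.3 + 287.8 + 183.2 + 64.3 + 17.0 + 2.9 = 1013.6
  TFR = 5 × 1013.6 / 1000 = 5.068
Difference = 3.119 − 5.068 = -1.949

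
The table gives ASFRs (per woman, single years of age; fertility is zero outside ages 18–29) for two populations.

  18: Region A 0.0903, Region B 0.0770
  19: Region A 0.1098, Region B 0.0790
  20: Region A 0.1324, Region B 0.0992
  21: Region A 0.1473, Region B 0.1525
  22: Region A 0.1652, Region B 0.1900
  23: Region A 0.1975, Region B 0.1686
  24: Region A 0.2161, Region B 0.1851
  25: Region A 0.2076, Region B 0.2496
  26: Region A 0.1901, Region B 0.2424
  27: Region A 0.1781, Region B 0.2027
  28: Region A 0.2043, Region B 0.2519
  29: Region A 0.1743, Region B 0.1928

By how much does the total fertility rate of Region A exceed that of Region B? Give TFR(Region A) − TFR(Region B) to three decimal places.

-0.078

Region A:
  Sum of ASFRs = 0.0903 + 0.1098 + 0.1324 + 0.1473 + 0.1652 + 0.1975 + 0.2161 + 0.2076 + 0.1901 + 0.1781 + 0.2043 + 0.1743 = 2.0130
  TFR = 2.013
Region B:
  Sum of ASFRs = 0.0770 + 0.0790 + 0.0992 + 0.1525 + 0.1900 + 0.1686 + 0.1851 + 0.2496 + 0.2424 + 0.2027 + 0.2519 + 0.1928 = 2.0908
  TFR = 2.0908
Difference = 2.013 − 2.0908 = -0.0778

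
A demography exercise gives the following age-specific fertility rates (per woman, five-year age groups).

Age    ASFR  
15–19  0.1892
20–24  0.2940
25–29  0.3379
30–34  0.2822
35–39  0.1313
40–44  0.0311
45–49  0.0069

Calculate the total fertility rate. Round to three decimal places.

Sum of ASFRs = 0.1892 + 0.2940 + 0.3379 + 0.2822 + 0.1313 + 0.0311 + 0.0069 = 1.2726
TFR = 5 × 1.2726 = 6.363

6.363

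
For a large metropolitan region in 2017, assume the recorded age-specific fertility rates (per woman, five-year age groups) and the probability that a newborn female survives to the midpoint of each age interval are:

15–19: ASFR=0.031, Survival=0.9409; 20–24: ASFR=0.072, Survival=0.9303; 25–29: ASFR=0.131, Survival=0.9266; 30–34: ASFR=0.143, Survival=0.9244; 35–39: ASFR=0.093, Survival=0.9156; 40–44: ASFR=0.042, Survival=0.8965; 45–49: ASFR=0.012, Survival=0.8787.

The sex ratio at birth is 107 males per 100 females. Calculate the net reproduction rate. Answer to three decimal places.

Proportion female at birth = 100 / (100 + 107) = 0.48309.
Survival-weighted fertility by age (5·fₓ·Sₓ):
  15–19: 5 × 0.031 × 0.9409 = 0.14584
  20–24: 5 × 0.072 × 0.9303 = 0.33491
  25–29: 5 × 0.131 × 0.9266 = 0.60692
  30–34: 5 × 0.143 × 0.9244 = 0.66095
  35–39: 5 × 0.093 × 0.9156 = 0.42575
  40–44: 5 × 0.042 × 0.8965 = 0.18827
  45–49: 5 × 0.012 × 0.8787 = 0.05272
Sum = 2.41536
NRR = 0.48309 × 2.41536 = 1.16684

1.167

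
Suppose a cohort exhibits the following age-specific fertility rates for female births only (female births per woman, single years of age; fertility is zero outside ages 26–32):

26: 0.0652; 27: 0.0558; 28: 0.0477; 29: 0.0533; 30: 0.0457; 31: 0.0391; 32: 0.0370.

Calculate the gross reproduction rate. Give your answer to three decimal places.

Sum of female ASFRs = 0.0652 + 0.0558 + 0.0477 + 0.0533 + 0.0457 + 0.0391 + 0.0370 = 0.3438
GRR = 0.3438

0.344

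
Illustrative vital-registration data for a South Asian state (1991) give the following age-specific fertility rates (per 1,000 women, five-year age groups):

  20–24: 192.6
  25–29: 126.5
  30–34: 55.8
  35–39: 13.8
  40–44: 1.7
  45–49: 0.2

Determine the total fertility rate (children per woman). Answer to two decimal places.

Sum of ASFRs = 192.6 + 126.5 + 55.8 + 13.8 + 1.7 + 0.2 = 390.6
TFR = 5 × 390.6 / 1000 = 1.953

1.95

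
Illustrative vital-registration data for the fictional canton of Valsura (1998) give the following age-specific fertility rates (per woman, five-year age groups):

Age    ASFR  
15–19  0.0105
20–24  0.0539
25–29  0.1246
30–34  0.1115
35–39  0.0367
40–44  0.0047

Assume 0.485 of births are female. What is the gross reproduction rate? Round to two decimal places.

Proportion female at birth = 0.485.
Sum of ASFRs = 0.0105 + 0.0539 + 0.1246 + 0.1115 + 0.0367 + 0.0047 = 0.3419
TFR = 5 × 0.3419 = 1.7095
GRR = 0.485 × 1.7095 = 0.82911

0.83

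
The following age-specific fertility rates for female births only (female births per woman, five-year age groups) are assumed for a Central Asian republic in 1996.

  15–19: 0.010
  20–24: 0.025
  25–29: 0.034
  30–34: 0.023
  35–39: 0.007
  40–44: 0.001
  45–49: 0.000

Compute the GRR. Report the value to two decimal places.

Sum of female ASFRs = 0.010 + 0.025 + 0.034 + 0.023 + 0.007 + 0.001 + 0.000 = 0.100
GRR = 5 × 0.100 = 0.5

0.50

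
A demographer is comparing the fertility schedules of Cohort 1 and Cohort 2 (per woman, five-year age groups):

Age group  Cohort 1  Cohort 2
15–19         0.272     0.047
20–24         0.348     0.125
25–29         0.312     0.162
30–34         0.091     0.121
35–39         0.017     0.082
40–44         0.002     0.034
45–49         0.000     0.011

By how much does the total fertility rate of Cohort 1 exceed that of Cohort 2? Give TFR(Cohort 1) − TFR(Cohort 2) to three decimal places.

Cohort 1:
  Sum of ASFRs = 0.272 + 0.348 + 0.312 + 0.091 + 0.017 + 0.002 + 0.000 = 1.042
  TFR = 5 × 1.042 = 5.21
Cohort 2:
  Sum of ASFRs = 0.047 + 0.125 + 0.162 + 0.121 + 0.082 + 0.034 + 0.011 = 0.582
  TFR = 5 × 0.582 = 2.91
Difference = 5.21 − 2.91 = 2.3

2.300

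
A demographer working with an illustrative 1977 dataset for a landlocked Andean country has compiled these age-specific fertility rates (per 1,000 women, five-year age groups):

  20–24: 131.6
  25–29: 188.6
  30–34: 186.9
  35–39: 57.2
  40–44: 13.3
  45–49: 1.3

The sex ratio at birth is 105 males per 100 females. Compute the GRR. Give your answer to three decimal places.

1.412

Proportion female at birth = 100 / (100 + 105) = 0.48780.
Sum of ASFRs = 131.6 + 188.6 + 186.9 + 57.2 + 13.3 + 1.3 = 578.9
TFR = 5 × 578.9 / 1000 = 2.8945
GRR = 0.48780 × 2.8945 = 1.41194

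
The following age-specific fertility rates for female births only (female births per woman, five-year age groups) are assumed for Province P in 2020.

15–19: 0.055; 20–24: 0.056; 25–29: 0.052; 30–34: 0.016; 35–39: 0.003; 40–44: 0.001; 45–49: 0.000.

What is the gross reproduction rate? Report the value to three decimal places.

Sum of female ASFRs = 0.055 + 0.056 + 0.052 + 0.016 + 0.003 + 0.001 + 0.000 = 0.183
GRR = 5 × 0.183 = 0.915

0.915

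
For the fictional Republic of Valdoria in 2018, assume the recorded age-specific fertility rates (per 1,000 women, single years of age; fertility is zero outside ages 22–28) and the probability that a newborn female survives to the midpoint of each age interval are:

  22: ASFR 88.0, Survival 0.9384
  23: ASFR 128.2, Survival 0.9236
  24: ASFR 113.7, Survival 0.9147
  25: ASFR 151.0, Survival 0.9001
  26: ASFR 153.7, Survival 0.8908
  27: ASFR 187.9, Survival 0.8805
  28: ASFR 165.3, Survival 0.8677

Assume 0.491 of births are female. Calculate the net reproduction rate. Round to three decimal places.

0.435

Proportion female at birth = 0.491.
Weighting each age-specific rate by interval width and survival:
  22: 1 × 88.0/1000 × 0.9384 = 0.08258
  23: 1 × 128.2/1000 × 0.9236 = 0.11841
  24: 1 × 113.7/1000 × 0.9147 = 0.10400
  25: 1 × 151.0/1000 × 0.9001 = 0.13592
  26: 1 × 153.7/1000 × 0.8908 = 0.13692
  27: 1 × 187.9/1000 × 0.8805 = 0.16545
  28: 1 × 165.3/1000 × 0.8677 = 0.14343
Sum = 0.88671
NRR = 0.491 × 0.88671 = 0.43537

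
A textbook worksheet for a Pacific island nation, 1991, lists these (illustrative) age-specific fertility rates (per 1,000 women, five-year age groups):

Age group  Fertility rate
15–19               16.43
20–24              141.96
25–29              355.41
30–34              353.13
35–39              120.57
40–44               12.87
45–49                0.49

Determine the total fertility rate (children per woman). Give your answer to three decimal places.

Sum of ASFRs = 16.43 + 141.96 + 355.41 + 353.13 + 120.57 + 12.87 + 0.49 = 1000.86
TFR = 5 × 1000.86 / 1000 = 5.0043

5.004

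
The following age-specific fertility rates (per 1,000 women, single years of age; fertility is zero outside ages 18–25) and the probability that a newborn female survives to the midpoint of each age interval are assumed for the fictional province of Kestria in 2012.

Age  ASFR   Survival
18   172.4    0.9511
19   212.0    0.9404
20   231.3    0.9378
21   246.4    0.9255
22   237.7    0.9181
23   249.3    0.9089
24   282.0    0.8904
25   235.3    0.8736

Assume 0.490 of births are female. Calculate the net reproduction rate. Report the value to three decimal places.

0.838

Proportion female at birth = 0.490.
Weighting each age-specific rate by interval width and survival:
  18: 1 × 172.4/1000 × 0.9511 = 0.16397
  19: 1 × 212.0/1000 × 0.9404 = 0.19936
  20: 1 × 231.3/1000 × 0.9378 = 0.21691
  21: 1 × 246.4/1000 × 0.9255 = 0.22804
  22: 1 × 237.7/1000 × 0.9181 = 0.21823
  23: 1 × 249.3/1000 × 0.9089 = 0.22659
  24: 1 × 282.0/1000 × 0.8904 = 0.25109
  25: 1 × 235.3/1000 × 0.8736 = 0.20556
Sum = 1.70975
NRR = 0.490 × 1.70975 = 0.83778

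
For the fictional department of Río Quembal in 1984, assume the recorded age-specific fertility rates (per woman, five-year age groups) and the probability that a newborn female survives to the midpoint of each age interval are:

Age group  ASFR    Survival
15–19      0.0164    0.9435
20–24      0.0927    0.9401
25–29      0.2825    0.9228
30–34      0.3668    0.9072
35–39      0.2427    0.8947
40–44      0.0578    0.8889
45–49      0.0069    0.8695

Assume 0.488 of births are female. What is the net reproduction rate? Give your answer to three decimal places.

2.368

Proportion female at birth = 0.488.
Survival-weighted fertility by age (5·fₓ·Sₓ):
  15–19: 5 × 0.0164 × 0.9435 = 0.07737
  20–24: 5 × 0.0927 × 0.9401 = 0.43574
  25–29: 5 × 0.2825 × 0.9228 = 1.30346
  30–34: 5 × 0.3668 × 0.9072 = 1.66380
  35–39: 5 × 0.2427 × 0.8947 = 1.08572
  40–44: 5 × 0.0578 × 0.8889 = 0.25689
  45–49: 5 × 0.0069 × 0.8695 = 0.03000
Sum = 4.85298
NRR = 0.488 × 4.85298 = 2.36825
An NRR exceeding 1 indicates intrinsic growth under these rates.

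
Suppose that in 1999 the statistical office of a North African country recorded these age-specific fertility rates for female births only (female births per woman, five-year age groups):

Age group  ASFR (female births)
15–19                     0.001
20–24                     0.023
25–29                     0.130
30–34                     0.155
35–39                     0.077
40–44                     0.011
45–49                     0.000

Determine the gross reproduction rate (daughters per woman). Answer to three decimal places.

1.985

Sum of female ASFRs = 0.001 + 0.023 + 0.130 + 0.155 + 0.077 + 0.011 + 0.000 = 0.397
GRR = 5 × 0.397 = 1.985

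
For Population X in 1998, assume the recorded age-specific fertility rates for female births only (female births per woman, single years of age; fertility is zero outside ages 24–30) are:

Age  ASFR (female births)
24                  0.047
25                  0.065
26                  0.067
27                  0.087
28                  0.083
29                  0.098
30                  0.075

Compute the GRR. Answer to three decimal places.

Sum of female ASFRs = 0.047 + 0.065 + 0.067 + 0.087 + 0.083 + 0.098 + 0.075 = 0.522
GRR = 0.522

0.522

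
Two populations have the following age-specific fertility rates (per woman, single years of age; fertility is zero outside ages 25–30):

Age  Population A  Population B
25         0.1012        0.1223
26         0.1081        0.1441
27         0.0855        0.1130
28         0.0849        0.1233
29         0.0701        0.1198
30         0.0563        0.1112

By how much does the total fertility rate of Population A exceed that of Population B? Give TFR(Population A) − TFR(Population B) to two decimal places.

Population A:
  Sum of ASFRs = 0.1012 + 0.1081 + 0.0855 + 0.0849 + 0.0701 + 0.0563 = 0.5061
  TFR = 0.5061
Population B:
  Sum of ASFRs = 0.1223 + 0.1441 + 0.1130 + 0.1233 + 0.1198 + 0.1112 = 0.7337
  TFR = 0.7337
Difference = 0.5061 − 0.7337 = -0.2276

-0.23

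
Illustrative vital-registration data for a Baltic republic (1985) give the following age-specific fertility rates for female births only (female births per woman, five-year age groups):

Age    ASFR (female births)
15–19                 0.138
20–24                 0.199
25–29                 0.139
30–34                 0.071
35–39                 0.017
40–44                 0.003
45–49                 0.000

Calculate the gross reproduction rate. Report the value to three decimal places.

Sum of female ASFRs = 0.138 + 0.199 + 0.139 + 0.071 + 0.017 + 0.003 + 0.000 = 0.567
GRR = 5 × 0.567 = 2.835

2.835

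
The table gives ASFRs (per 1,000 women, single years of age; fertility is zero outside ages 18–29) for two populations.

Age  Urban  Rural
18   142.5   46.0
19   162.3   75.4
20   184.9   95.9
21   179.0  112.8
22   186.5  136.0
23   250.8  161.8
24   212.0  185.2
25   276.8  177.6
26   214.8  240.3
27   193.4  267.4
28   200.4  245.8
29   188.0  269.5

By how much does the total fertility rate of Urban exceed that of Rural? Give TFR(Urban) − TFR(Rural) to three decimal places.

0.378

Urban:
  Sum of ASFRs = 142.5 + 162.3 + 184.9 + 179.0 + 186.5 + 250.8 + 212.0 + 276.8 + 214.8 + 193.4 + 200.4 + 188.0 = 2391.4
  TFR = 2391.4 / 1000 = 2.3914
Rural:
  Sum of ASFRs = 46.0 + 75.4 + 95.9 + 112.8 + 136.0 + 161.8 + 185.2 + 177.6 + 240.3 + 267.4 + 245.8 + 269.5 = 2013.7
  TFR = 2013.7 / 1000 = 2.0137
Difference = 2.3914 − 2.0137 = 0.3777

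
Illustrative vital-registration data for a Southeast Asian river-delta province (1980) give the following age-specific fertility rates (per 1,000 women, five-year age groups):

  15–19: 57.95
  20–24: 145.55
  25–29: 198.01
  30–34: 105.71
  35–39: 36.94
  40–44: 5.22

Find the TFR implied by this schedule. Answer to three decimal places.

Sum of ASFRs = 57.95 + 145.55 + 198.01 + 105.71 + 36.94 + 5.22 = 549.38
TFR = 5 × 549.38 / 1000 = 2.7469

2.747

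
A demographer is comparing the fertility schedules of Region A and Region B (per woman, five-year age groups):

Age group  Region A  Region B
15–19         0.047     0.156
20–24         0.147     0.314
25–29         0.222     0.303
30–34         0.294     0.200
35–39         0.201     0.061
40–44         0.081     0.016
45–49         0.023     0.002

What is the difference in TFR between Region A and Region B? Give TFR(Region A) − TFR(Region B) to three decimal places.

-0.185

Region A:
  Sum of ASFRs = 0.047 + 0.147 + 0.222 + 0.294 + 0.201 + 0.081 + 0.023 = 1.015
  TFR = 5 × 1.015 = 5.075
Region B:
  Sum of ASFRs = 0.156 + 0.314 + 0.303 + 0.200 + 0.061 + 0.016 + 0.002 = 1.052
  TFR = 5 × 1.052 = 5.26
Difference = 5.075 − 5.26 = -0.185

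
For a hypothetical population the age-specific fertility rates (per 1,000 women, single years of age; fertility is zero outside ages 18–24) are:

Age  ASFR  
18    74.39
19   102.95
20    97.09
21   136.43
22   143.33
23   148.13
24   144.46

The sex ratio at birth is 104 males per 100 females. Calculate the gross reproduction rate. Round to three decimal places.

Proportion female at birth = 100 / (100 + 104) = 0.49020.
Sum of ASFRs = 74.39 + 102.95 + 97.09 + 136.43 + 143.33 + 148.13 + 144.46 = 846.78
TFR = 846.78 / 1000 = 0.84678
GRR = 0.49020 × 0.84678 = 0.41509

0.415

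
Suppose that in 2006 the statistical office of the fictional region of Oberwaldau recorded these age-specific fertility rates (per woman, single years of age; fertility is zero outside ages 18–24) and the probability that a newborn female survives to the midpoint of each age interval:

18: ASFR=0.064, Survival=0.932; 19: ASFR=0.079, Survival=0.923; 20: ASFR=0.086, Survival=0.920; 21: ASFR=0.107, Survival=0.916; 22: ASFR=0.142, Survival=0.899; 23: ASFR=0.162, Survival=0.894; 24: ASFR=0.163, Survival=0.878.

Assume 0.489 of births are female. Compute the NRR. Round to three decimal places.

Proportion female at birth = 0.489.
Each age group contributes 1 × ASFR × survival:
  18: 1 × 0.064 × 0.932 = 0.05965
  19: 1 × 0.079 × 0.923 = 0.07292
  20: 1 × 0.086 × 0.920 = 0.07912
  21: 1 × 0.107 × 0.916 = 0.09801
  22: 1 × 0.142 × 0.899 = 0.12766
  23: 1 × 0.162 × 0.894 = 0.14483
  24: 1 × 0.163 × 0.878 = 0.14311
Sum = 0.72530
NRR = 0.489 × 0.72530 = 0.35467
An NRR under 1 implies long-run decline under these rates.

0.355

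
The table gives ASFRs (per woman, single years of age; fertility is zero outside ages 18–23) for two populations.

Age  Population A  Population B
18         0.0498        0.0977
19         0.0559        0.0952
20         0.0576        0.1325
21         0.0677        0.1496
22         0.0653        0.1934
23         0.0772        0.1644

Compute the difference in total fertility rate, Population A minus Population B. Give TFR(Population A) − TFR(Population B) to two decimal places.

Population A:
  Sum of ASFRs = 0.0498 + 0.0559 + 0.0576 + 0.0677 + 0.0653 + 0.0772 = 0.3735
  TFR = 0.3735
Population B:
  Sum of ASFRs = 0.0977 + 0.0952 + 0.1325 + 0.1496 + 0.1934 + 0.1644 = 0.8328
  TFR = 0.8328
Difference = 0.3735 − 0.8328 = -0.4593

-0.46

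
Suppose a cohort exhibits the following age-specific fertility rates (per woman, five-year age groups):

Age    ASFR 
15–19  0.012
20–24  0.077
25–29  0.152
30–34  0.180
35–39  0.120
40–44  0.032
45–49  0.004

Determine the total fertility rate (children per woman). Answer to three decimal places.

2.885

Sum of ASFRs = 0.012 + 0.077 + 0.152 + 0.180 + 0.120 + 0.032 + 0.004 = 0.577
TFR = 5 × 0.577 = 2.885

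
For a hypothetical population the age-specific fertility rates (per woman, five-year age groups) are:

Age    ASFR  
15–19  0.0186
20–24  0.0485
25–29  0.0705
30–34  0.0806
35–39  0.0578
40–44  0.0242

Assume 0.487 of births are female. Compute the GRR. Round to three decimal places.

0.731

Proportion female at birth = 0.487.
Sum of ASFRs = 0.0186 + 0.0485 + 0.0705 + 0.0806 + 0.0578 + 0.0242 = 0.3002
TFR = 5 × 0.3002 = 1.501
GRR = 0.487 × 1.501 = 0.73099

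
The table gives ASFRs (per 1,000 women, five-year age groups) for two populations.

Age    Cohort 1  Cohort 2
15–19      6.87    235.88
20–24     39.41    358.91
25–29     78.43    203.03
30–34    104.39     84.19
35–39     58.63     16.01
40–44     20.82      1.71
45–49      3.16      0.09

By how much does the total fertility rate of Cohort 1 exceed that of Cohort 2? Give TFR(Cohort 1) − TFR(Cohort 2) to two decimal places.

-2.94

Cohort 1:
  Sum of ASFRs = 6.87 + 39.41 + 78.43 + 104.39 + 58.63 + 20.82 + 3.16 = 311.71
  TFR = 5 × 311.71 / 1000 = 1.55855
Cohort 2:
  Sum of ASFRs = 235.88 + 358.91 + 203.03 + 84.19 + 16.01 + 1.71 + 0.09 = 899.82
  TFR = 5 × 899.82 / 1000 = 4.4991
Difference = 1.55855 − 4.4991 = -2.94055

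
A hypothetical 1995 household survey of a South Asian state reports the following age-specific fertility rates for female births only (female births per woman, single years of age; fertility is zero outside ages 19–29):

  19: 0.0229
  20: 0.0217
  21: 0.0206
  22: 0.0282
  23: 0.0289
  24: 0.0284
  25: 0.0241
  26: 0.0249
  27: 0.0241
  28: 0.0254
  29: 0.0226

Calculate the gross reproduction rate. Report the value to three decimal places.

Sum of female ASFRs = 0.0229 + 0.0217 + 0.0206 + 0.0282 + 0.0289 + 0.0284 + 0.0241 + 0.0249 + 0.0241 + 0.0254 + 0.0226 = 0.2718
GRR = 0.2718

0.272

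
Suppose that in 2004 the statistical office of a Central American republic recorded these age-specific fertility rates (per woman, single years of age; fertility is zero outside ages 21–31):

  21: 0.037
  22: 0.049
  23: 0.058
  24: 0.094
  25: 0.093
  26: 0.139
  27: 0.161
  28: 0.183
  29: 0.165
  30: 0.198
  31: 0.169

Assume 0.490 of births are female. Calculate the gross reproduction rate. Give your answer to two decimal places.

Proportion female at birth = 0.490.
Sum of ASFRs = 0.037 + 0.049 + 0.058 + 0.094 + 0.093 + 0.139 + 0.161 + 0.183 + 0.165 + 0.198 + 0.169 = 1.346
TFR = 1.346
GRR = 0.490 × 1.346 = 0.65954

0.66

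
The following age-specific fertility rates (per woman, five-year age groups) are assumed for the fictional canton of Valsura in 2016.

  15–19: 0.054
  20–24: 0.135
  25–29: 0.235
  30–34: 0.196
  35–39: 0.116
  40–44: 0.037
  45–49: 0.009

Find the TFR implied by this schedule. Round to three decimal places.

Sum of ASFRs = 0.054 + 0.135 + 0.235 + 0.196 + 0.116 + 0.037 + 0.009 = 0.782
TFR = 5 × 0.782 = 3.91

3.910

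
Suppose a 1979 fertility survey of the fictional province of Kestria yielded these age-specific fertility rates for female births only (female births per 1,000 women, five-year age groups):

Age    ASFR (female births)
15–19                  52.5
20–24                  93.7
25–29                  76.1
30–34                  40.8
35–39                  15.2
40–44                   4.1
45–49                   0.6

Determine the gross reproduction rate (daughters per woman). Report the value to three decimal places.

Sum of female ASFRs = 52.5 + 93.7 + 76.1 + 40.8 + 15.2 + 4.1 + 0.6 = 283.0
GRR = 5 × 283.0 / 1000 = 1.415

1.415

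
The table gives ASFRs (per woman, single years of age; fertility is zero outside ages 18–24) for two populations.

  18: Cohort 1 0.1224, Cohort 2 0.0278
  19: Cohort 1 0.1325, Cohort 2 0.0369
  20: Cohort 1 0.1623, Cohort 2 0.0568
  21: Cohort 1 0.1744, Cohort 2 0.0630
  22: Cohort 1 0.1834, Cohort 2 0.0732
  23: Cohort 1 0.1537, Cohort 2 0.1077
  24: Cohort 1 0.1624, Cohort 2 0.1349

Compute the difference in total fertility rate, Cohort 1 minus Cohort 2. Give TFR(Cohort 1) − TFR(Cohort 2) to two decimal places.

Cohort 1:
  Sum of ASFRs = 0.1224 + 0.1325 + 0.1623 + 0.1744 + 0.1834 + 0.1537 + 0.1624 = 1.0911
  TFR = 1.0911
Cohort 2:
  Sum of ASFRs = 0.0278 + 0.0369 + 0.0568 + 0.0630 + 0.0732 + 0.1077 + 0.1349 = 0.5003
  TFR = 0.5003
Difference = 1.0911 − 0.5003 = 0.5908

0.59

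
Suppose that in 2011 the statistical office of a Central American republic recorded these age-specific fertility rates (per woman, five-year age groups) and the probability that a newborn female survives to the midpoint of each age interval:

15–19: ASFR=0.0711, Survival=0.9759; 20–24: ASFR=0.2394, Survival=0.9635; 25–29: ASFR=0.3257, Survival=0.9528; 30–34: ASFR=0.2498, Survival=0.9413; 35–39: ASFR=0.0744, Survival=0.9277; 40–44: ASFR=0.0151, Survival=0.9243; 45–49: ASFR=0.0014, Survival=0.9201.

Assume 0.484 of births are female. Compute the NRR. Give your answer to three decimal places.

2.250

Proportion female at birth = 0.484.
Each age group contributes 5 × ASFR × survival:
  15–19: 5 × 0.0711 × 0.9759 = 0.34693
  20–24: 5 × 0.2394 × 0.9635 = 1.15331
  25–29: 5 × 0.3257 × 0.9528 = 1.55163
  30–34: 5 × 0.2498 × 0.9413 = 1.17568
  35–39: 5 × 0.0744 × 0.9277 = 0.34510
  40–44: 5 × 0.0151 × 0.9243 = 0.06978
  45–49: 5 × 0.0014 × 0.9201 = 0.00644
Sum = 4.64887
NRR = 0.484 × 4.64887 = 2.25005
With NRR above 1 the population is above replacement fertility.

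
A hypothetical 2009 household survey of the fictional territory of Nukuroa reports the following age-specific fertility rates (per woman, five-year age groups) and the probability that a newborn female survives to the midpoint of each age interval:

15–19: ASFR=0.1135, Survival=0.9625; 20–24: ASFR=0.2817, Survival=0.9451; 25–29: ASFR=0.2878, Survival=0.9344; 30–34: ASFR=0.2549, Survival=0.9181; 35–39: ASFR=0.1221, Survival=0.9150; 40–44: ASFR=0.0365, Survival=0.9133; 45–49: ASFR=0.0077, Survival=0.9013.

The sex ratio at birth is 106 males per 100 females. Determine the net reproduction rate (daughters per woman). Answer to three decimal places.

2.501

Proportion female at birth = 100 / (100 + 106) = 0.48544.
Each age group contributes 5 × ASFR × survival:
  15–19: 5 × 0.1135 × 0.9625 = 0.54622
  20–24: 5 × 0.2817 × 0.9451 = 1.33117
  25–29: 5 × 0.2878 × 0.9344 = 1.34460
  30–34: 5 × 0.2549 × 0.9181 = 1.17012
  35–39: 5 × 0.1221 × 0.9150 = 0.55861
  40–44: 5 × 0.0365 × 0.9133 = 0.16668
  45–49: 5 × 0.0077 × 0.9013 = 0.03470
Sum = 5.15210
NRR = 0.48544 × 5.15210 = 2.50104
An NRR exceeding 1 indicates intrinsic growth under these rates.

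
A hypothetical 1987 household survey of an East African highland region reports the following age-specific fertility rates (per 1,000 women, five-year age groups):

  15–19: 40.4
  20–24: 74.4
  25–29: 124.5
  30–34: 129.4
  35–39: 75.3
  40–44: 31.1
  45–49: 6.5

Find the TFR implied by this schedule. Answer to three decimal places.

Sum of ASFRs = 40.4 + 74.4 + 124.5 + 129.4 + 75.3 + 31.1 + 6.5 = 481.6
TFR = 5 × 481.6 / 1000 = 2.408

2.408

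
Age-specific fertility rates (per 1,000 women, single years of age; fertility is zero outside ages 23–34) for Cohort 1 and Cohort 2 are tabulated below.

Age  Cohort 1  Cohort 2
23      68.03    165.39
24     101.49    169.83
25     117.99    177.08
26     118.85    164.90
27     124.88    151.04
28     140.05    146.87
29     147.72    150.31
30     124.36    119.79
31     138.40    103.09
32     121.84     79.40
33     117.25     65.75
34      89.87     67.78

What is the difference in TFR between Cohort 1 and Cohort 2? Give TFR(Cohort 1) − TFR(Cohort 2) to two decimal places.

Cohort 1:
  Sum of ASFRs = 68.03 + 101.49 + 117.99 + 118.85 + 124.88 + 140.05 + 147.72 + 124.36 + 138.40 + 121.84 + 117.25 + 89.87 = 1410.73
  TFR = 1410.73 / 1000 = 1.41073
Cohort 2:
  Sum of ASFRs = 165.39 + 169.83 + 177.08 + 164.90 + 151.04 + 146.87 + 150.31 + 119.79 + 103.09 + 79.40 + 65.75 + 67.78 = 1561.23
  TFR = 1561.23 / 1000 = 1.56123
Difference = 1.41073 − 1.56123 = -0.1505

-0.15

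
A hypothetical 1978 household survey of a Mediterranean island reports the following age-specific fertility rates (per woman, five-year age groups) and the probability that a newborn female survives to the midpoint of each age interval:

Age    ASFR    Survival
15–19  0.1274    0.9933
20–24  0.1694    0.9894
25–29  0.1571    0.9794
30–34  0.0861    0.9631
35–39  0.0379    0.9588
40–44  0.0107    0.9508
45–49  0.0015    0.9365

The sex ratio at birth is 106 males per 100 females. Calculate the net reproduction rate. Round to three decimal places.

1.405

Proportion female at birth = 100 / (100 + 106) = 0.48544.
Weighting each age-specific rate by interval width and survival:
  15–19: 5 × 0.1274 × 0.9933 = 0.63273
  20–24: 5 × 0.1694 × 0.9894 = 0.83802
  25–29: 5 × 0.1571 × 0.9794 = 0.76932
  30–34: 5 × 0.0861 × 0.9631 = 0.41461
  35–39: 5 × 0.0379 × 0.9588 = 0.18169
  40–44: 5 × 0.0107 × 0.9508 = 0.05087
  45–49: 5 × 0.0015 × 0.9365 = 0.00702
Sum = 2.89426
NRR = 0.48544 × 2.89426 = 1.40499
With NRR above 1 the population is above replacement fertility.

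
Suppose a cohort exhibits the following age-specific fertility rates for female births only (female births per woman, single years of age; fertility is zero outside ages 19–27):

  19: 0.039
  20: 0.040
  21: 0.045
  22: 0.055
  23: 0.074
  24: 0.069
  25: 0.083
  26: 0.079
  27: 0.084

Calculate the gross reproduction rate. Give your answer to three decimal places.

0.568

Sum of female ASFRs = 0.039 + 0.040 + 0.045 + 0.055 + 0.074 + 0.069 + 0.083 + 0.079 + 0.084 = 0.568
GRR = 0.568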